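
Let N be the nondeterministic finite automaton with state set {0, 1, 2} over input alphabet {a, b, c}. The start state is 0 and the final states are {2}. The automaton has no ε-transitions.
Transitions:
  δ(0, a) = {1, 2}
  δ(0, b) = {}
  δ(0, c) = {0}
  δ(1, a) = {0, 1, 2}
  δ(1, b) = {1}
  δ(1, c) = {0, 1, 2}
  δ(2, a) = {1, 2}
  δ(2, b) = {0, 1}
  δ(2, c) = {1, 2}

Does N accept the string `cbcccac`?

Start: {0}
read c: {0}
read b: {}
The reachable set is empty and stays empty for the remaining 5 symbols.
Reachable ∩ accepting = {} — empty.

rejected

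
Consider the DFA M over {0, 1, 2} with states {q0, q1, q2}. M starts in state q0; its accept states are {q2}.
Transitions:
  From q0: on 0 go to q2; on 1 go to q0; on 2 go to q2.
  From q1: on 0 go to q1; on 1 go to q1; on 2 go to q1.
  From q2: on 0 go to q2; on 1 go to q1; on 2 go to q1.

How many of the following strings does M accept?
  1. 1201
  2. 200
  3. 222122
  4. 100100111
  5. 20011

1201: rejected
200: accepted
222122: rejected
100100111: rejected
20011: rejected

1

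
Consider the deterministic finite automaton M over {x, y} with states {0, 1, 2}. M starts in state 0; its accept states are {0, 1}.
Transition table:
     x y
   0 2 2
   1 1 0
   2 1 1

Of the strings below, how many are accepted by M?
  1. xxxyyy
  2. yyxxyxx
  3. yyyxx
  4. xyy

xxxyyy: accepted
yyxxyxx: accepted
yyyxx: accepted
xyy: accepted

4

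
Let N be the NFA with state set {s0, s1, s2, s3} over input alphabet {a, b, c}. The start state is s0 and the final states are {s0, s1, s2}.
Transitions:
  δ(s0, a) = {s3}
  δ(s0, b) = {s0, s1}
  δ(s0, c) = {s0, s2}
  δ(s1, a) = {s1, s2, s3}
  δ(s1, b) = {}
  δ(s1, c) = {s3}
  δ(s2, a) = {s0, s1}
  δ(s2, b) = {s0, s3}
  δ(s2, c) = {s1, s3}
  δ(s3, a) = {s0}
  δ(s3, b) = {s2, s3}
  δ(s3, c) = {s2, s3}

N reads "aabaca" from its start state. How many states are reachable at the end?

4

Start: {s0}
read a: {s3}
read a: {s0}
read b: {s0, s1}
read a: {s1, s2, s3}
read c: {s1, s2, s3}
read a: {s0, s1, s2, s3}
Final reachable set {s0, s1, s2, s3} has 4 states.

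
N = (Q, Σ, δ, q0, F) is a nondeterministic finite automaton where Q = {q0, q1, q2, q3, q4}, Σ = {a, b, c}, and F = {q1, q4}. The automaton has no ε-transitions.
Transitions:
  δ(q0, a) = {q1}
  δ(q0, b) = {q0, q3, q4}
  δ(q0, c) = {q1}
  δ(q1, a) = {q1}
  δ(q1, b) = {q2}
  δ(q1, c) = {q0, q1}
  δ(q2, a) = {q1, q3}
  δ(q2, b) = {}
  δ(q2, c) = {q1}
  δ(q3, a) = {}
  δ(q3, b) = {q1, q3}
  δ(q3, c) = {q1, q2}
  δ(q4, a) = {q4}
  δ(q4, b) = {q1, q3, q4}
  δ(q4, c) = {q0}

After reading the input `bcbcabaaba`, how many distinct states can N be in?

2

Start: {q0}
read b: {q0, q3, q4}
read c: {q0, q1, q2}
read b: {q0, q2, q3, q4}
read c: {q0, q1, q2}
read a: {q1, q3}
read b: {q1, q2, q3}
read a: {q1, q3}
read a: {q1}
read b: {q2}
read a: {q1, q3}
Final reachable set {q1, q3} has 2 states.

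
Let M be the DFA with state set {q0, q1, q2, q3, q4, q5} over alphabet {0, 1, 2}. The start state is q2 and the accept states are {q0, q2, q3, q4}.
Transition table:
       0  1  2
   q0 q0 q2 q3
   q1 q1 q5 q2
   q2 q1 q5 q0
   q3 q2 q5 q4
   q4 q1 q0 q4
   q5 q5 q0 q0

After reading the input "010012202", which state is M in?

q2 --0--> q1
q1 --1--> q5
q5 --0--> q5
q5 --0--> q5
q5 --1--> q0
q0 --2--> q3
q3 --2--> q4
q4 --0--> q1
q1 --2--> q2

q2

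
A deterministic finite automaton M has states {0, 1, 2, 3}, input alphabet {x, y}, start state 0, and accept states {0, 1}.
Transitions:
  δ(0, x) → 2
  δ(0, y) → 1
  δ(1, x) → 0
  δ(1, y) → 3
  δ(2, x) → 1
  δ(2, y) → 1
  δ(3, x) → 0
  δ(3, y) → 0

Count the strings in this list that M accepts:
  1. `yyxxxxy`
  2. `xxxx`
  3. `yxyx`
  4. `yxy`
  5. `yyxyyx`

4

`yyxxxxy`: accepted
`xxxx`: rejected
`yxyx`: accepted
`yxy`: accepted
`yyxyyx`: accepted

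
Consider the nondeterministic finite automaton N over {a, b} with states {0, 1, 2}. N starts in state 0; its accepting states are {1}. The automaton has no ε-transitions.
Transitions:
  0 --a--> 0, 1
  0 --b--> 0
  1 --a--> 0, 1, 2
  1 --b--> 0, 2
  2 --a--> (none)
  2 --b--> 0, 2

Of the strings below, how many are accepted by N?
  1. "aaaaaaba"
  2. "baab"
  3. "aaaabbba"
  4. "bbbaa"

"aaaaaaba": accepted
"baab": rejected
"aaaabbba": accepted
"bbbaa": accepted

3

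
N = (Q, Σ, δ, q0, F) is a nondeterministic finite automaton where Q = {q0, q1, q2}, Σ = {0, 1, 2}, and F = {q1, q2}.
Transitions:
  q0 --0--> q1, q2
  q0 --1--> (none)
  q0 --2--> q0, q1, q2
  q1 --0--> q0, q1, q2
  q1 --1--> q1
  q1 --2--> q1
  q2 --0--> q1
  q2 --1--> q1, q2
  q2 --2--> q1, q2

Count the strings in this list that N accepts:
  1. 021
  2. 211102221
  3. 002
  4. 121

021: accepted
211102221: accepted
002: accepted
121: rejected

3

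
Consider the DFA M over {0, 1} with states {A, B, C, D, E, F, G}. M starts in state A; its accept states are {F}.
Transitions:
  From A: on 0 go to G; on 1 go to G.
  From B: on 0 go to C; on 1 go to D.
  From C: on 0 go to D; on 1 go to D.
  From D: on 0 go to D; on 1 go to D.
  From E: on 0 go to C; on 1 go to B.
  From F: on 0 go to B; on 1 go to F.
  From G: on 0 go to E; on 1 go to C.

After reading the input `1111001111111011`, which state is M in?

D

A --1--> G
G --1--> C
C --1--> D
D --1--> D
D --0--> D
D --0--> D
D --1--> D
D --1--> D
D --1--> D
D --1--> D
D --1--> D
D --1--> D
D --1--> D
D --0--> D
D --1--> D
D --1--> D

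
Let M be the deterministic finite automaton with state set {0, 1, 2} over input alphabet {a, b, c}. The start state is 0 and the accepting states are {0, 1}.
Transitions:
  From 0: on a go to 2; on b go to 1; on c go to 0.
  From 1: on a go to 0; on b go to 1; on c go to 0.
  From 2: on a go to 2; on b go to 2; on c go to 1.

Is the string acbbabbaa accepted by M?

rejected

0 --a--> 2
2 --c--> 1
1 --b--> 1
1 --b--> 1
1 --a--> 0
0 --b--> 1
1 --b--> 1
1 --a--> 0
0 --a--> 2
End in state 2, which is not an accepting state.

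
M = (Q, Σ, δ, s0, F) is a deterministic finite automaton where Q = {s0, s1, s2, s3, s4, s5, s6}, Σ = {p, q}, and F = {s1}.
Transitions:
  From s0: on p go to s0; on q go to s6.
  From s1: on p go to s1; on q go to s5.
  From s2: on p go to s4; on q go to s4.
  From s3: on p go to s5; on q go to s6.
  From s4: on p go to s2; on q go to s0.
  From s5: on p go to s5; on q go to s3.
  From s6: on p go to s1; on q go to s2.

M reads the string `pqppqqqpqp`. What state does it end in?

s5

s0 --p--> s0
s0 --q--> s6
s6 --p--> s1
s1 --p--> s1
s1 --q--> s5
s5 --q--> s3
s3 --q--> s6
s6 --p--> s1
s1 --q--> s5
s5 --p--> s5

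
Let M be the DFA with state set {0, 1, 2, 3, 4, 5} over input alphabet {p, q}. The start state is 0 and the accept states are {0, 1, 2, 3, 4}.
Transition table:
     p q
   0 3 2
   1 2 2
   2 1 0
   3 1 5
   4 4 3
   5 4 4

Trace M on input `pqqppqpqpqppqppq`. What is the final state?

2

0 --p--> 3
3 --q--> 5
5 --q--> 4
4 --p--> 4
4 --p--> 4
4 --q--> 3
3 --p--> 1
1 --q--> 2
2 --p--> 1
1 --q--> 2
2 --p--> 1
1 --p--> 2
2 --q--> 0
0 --p--> 3
3 --p--> 1
1 --q--> 2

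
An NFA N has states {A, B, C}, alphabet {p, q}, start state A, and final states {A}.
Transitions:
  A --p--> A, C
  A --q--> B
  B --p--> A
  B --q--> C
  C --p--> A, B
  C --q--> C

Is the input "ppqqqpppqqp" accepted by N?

accepted

Start: {A}
read p: {A, C}
read p: {A, B, C}
read q: {B, C}
read q: {C}
read q: {C}
read p: {A, B}
read p: {A, C}
read p: {A, B, C}
read q: {B, C}
read q: {C}
read p: {A, B}
Reachable ∩ accepting = {A} — nonempty.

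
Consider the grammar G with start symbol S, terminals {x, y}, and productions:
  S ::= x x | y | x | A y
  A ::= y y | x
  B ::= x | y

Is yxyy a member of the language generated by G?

no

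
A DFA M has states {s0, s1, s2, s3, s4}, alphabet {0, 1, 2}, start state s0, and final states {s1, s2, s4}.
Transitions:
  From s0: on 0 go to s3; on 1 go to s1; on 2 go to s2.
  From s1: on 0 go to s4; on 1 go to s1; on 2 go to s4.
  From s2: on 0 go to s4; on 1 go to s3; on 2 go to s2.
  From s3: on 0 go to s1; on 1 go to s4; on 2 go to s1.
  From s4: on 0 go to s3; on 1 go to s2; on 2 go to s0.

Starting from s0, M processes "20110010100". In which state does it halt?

s0 --2--> s2
s2 --0--> s4
s4 --1--> s2
s2 --1--> s3
s3 --0--> s1
s1 --0--> s4
s4 --1--> s2
s2 --0--> s4
s4 --1--> s2
s2 --0--> s4
s4 --0--> s3

s3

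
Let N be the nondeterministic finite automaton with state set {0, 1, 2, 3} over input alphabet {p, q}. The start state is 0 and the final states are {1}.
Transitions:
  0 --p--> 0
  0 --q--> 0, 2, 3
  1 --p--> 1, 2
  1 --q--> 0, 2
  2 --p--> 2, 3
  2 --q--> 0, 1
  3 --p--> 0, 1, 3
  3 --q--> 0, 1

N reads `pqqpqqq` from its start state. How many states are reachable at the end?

4

Start: {0}
read p: {0}
read q: {0, 2, 3}
read q: {0, 1, 2, 3}
read p: {0, 1, 2, 3}
read q: {0, 1, 2, 3}
read q: {0, 1, 2, 3}
read q: {0, 1, 2, 3}
Final reachable set {0, 1, 2, 3} has 4 states.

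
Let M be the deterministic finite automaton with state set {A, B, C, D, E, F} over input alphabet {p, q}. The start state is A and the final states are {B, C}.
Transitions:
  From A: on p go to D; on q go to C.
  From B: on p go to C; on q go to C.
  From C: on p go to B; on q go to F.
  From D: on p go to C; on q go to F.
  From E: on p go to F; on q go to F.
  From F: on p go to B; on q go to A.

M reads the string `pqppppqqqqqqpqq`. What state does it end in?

F

A --p--> D
D --q--> F
F --p--> B
B --p--> C
C --p--> B
B --p--> C
C --q--> F
F --q--> A
A --q--> C
C --q--> F
F --q--> A
A --q--> C
C --p--> B
B --q--> C
C --q--> F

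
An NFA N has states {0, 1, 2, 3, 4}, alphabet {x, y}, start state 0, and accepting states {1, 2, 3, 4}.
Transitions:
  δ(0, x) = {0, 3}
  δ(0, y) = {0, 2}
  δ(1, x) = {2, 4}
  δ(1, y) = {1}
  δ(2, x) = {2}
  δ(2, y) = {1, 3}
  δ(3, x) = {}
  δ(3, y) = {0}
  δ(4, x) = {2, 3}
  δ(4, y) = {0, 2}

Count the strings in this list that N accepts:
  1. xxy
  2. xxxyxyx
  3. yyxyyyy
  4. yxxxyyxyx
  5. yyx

5

xxy: accepted
xxxyxyx: accepted
yyxyyyy: accepted
yxxxyyxyx: accepted
yyx: accepted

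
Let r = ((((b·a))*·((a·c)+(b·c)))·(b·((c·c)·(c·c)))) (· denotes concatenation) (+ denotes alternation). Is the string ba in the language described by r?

No split of ba into u·v has (((b·a))*·((a·c)+(b·c))) matching u and (b·((c·c)·(c·c))) matching v.

no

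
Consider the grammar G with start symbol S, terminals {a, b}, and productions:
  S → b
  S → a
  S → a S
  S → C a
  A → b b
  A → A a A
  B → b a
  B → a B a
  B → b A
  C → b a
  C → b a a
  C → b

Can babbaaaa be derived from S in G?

no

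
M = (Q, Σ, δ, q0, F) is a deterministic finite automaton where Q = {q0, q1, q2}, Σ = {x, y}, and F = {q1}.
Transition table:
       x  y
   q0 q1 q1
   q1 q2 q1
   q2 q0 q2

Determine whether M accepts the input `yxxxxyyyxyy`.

accepted

q0 --y--> q1
q1 --x--> q2
q2 --x--> q0
q0 --x--> q1
q1 --x--> q2
q2 --y--> q2
q2 --y--> q2
q2 --y--> q2
q2 --x--> q0
q0 --y--> q1
q1 --y--> q1
End in state q1, which is an accepting state.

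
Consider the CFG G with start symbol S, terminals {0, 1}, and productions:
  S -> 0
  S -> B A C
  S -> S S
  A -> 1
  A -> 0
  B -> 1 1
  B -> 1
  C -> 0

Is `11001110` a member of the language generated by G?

yes

S ⇒ SS ⇒ BACS ⇒ 1ACS ⇒ 11CS ⇒ 110S ⇒ 110SS ⇒ 1100S ⇒ 1100BAC ⇒ 110011AC ⇒ 1100111C ⇒ 11001110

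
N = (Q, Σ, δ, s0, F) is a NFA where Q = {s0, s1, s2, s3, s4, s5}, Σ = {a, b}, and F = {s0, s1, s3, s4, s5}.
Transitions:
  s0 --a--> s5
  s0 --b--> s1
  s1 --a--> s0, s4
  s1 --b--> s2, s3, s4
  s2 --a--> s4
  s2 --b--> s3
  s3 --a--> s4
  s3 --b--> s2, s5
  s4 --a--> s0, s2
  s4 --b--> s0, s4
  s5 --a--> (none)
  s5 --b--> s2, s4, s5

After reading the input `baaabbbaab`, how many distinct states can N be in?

Start: {s0}
read b: {s1}
read a: {s0, s4}
read a: {s0, s2, s5}
read a: {s4, s5}
read b: {s0, s2, s4, s5}
read b: {s0, s1, s2, s3, s4, s5}
read b: {s0, s1, s2, s3, s4, s5}
read a: {s0, s2, s4, s5}
read a: {s0, s2, s4, s5}
read b: {s0, s1, s2, s3, s4, s5}
Final reachable set {s0, s1, s2, s3, s4, s5} has 6 states.

6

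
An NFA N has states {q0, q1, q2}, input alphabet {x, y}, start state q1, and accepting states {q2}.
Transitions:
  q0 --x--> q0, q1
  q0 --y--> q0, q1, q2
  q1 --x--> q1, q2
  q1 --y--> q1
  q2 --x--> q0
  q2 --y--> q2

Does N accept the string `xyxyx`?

accepted

Start: {q1}
read x: {q1, q2}
read y: {q1, q2}
read x: {q0, q1, q2}
read y: {q0, q1, q2}
read x: {q0, q1, q2}
Reachable ∩ accepting = {q2} — nonempty.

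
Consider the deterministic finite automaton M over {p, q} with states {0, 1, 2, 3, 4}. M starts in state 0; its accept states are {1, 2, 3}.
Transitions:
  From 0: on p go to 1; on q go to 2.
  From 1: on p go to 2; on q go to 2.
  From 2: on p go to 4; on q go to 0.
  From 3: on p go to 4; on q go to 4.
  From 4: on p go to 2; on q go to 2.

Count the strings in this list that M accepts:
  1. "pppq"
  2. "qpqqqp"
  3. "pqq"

1

"pppq": accepted
"qpqqqp": rejected
"pqq": rejected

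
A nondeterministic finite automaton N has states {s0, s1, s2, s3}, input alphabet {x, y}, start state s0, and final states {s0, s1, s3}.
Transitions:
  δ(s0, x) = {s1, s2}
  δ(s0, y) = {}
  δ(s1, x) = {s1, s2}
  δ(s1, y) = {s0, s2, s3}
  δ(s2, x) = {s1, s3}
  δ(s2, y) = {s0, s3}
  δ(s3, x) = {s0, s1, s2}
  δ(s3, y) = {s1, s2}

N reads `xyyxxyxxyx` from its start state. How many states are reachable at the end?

Start: {s0}
read x: {s1, s2}
read y: {s0, s2, s3}
read y: {s0, s1, s2, s3}
read x: {s0, s1, s2, s3}
read x: {s0, s1, s2, s3}
read y: {s0, s1, s2, s3}
read x: {s0, s1, s2, s3}
read x: {s0, s1, s2, s3}
read y: {s0, s1, s2, s3}
read x: {s0, s1, s2, s3}
Final reachable set {s0, s1, s2, s3} has 4 states.

4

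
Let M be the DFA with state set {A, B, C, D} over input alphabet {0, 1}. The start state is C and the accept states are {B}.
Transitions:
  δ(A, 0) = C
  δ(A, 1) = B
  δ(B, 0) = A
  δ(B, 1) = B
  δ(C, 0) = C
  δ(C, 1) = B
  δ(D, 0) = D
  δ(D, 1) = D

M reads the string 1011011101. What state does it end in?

B

C --1--> B
B --0--> A
A --1--> B
B --1--> B
B --0--> A
A --1--> B
B --1--> B
B --1--> B
B --0--> A
A --1--> B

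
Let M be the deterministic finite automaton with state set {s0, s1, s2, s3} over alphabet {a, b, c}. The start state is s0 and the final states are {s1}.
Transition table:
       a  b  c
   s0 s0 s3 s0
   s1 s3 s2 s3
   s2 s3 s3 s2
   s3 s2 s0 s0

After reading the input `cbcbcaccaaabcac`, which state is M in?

s0

s0 --c--> s0
s0 --b--> s3
s3 --c--> s0
s0 --b--> s3
s3 --c--> s0
s0 --a--> s0
s0 --c--> s0
s0 --c--> s0
s0 --a--> s0
s0 --a--> s0
s0 --a--> s0
s0 --b--> s3
s3 --c--> s0
s0 --a--> s0
s0 --c--> s0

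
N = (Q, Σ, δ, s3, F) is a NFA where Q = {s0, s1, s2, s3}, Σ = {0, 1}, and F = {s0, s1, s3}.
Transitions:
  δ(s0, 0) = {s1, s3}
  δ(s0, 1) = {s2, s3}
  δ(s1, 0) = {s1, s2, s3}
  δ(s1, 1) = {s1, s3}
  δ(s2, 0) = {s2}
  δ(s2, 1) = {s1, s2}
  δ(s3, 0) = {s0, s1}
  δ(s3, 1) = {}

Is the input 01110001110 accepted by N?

accepted

Start: {s3}
read 0: {s0, s1}
read 1: {s1, s2, s3}
read 1: {s1, s2, s3}
read 1: {s1, s2, s3}
read 0: {s0, s1, s2, s3}
read 0: {s0, s1, s2, s3}
read 0: {s0, s1, s2, s3}
read 1: {s1, s2, s3}
read 1: {s1, s2, s3}
read 1: {s1, s2, s3}
read 0: {s0, s1, s2, s3}
Reachable ∩ accepting = {s0, s1, s3} — nonempty.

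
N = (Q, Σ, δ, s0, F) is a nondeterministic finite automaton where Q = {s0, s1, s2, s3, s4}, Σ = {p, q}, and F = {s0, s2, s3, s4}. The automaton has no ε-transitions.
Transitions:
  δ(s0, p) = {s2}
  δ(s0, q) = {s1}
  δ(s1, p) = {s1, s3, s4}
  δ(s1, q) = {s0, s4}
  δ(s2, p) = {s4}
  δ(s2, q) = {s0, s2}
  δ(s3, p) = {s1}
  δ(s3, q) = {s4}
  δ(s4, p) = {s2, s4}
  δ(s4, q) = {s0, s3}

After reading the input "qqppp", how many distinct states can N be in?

2

Start: {s0}
read q: {s1}
read q: {s0, s4}
read p: {s2, s4}
read p: {s2, s4}
read p: {s2, s4}
Final reachable set {s2, s4} has 2 states.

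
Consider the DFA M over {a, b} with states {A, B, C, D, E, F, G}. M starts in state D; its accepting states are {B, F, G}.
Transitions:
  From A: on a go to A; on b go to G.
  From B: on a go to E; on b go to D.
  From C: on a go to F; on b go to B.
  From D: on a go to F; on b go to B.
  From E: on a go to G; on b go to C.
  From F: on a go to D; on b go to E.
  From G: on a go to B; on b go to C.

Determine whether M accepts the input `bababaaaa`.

accepted

D --b--> B
B --a--> E
E --b--> C
C --a--> F
F --b--> E
E --a--> G
G --a--> B
B --a--> E
E --a--> G
End in state G, which is an accepting state.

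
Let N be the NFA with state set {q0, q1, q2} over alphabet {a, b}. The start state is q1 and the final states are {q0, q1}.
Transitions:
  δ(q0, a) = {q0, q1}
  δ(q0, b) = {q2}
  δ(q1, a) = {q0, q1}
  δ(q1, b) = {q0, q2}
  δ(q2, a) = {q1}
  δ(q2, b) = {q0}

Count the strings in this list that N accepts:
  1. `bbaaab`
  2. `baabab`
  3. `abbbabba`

3

`bbaaab`: accepted
`baabab`: accepted
`abbbabba`: accepted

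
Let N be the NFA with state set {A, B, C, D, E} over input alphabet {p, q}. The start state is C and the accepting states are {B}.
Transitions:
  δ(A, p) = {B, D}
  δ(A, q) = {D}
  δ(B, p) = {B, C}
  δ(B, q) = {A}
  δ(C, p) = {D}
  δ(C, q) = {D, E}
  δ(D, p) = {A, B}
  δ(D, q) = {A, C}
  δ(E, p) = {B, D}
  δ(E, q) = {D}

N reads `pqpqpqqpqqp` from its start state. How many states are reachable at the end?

Start: {C}
read p: {D}
read q: {A, C}
read p: {B, D}
read q: {A, C}
read p: {B, D}
read q: {A, C}
read q: {D, E}
read p: {A, B, D}
read q: {A, C, D}
read q: {A, C, D, E}
read p: {A, B, D}
Final reachable set {A, B, D} has 3 states.

3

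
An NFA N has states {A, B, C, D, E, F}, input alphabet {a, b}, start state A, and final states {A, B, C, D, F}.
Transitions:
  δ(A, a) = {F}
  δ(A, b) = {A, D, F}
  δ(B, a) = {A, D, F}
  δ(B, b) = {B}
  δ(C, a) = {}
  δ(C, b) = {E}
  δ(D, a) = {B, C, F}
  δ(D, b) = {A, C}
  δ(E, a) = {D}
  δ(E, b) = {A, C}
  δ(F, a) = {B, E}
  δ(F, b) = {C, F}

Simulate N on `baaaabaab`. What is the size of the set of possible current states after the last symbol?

6

Start: {A}
read b: {A, D, F}
read a: {B, C, E, F}
read a: {A, B, D, E, F}
read a: {A, B, C, D, E, F}
read a: {A, B, C, D, E, F}
read b: {A, B, C, D, E, F}
read a: {A, B, C, D, E, F}
read a: {A, B, C, D, E, F}
read b: {A, B, C, D, E, F}
Final reachable set {A, B, C, D, E, F} has 6 states.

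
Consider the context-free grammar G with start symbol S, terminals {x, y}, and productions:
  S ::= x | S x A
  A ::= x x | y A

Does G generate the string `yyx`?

no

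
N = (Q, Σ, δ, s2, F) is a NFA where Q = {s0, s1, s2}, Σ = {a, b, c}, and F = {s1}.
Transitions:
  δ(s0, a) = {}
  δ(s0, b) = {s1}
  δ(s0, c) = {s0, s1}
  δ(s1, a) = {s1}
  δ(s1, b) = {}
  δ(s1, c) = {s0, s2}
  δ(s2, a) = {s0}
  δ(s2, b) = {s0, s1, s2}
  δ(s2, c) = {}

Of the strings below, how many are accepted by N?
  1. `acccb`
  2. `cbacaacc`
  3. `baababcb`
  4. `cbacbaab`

1

`acccb`: accepted
`cbacaacc`: rejected
`baababcb`: rejected
`cbacbaab`: rejected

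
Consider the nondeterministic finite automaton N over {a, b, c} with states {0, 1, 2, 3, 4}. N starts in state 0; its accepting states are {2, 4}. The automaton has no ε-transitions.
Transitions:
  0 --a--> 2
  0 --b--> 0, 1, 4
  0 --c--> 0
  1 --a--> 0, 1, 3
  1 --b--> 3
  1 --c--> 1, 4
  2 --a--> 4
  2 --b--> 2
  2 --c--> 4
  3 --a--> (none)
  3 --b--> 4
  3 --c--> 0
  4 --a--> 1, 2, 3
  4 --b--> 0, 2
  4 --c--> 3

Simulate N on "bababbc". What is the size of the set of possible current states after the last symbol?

4

Start: {0}
read b: {0, 1, 4}
read a: {0, 1, 2, 3}
read b: {0, 1, 2, 3, 4}
read a: {0, 1, 2, 3, 4}
read b: {0, 1, 2, 3, 4}
read b: {0, 1, 2, 3, 4}
read c: {0, 1, 3, 4}
Final reachable set {0, 1, 3, 4} has 4 states.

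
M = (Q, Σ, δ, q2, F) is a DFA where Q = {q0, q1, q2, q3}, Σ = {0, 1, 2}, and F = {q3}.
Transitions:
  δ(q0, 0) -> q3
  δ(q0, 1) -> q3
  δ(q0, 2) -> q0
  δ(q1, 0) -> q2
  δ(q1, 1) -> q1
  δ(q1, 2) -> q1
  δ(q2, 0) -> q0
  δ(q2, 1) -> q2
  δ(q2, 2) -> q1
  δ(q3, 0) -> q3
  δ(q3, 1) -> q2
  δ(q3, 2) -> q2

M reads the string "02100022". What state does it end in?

q1

q2 --0--> q0
q0 --2--> q0
q0 --1--> q3
q3 --0--> q3
q3 --0--> q3
q3 --0--> q3
q3 --2--> q2
q2 --2--> q1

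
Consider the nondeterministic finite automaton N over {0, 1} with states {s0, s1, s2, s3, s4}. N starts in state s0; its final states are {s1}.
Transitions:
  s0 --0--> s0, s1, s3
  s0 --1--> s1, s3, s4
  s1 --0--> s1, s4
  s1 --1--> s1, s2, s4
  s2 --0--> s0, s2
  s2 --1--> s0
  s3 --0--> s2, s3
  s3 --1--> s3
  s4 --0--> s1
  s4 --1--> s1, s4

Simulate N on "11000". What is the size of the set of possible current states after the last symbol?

5

Start: {s0}
read 1: {s1, s3, s4}
read 1: {s1, s2, s3, s4}
read 0: {s0, s1, s2, s3, s4}
read 0: {s0, s1, s2, s3, s4}
read 0: {s0, s1, s2, s3, s4}
Final reachable set {s0, s1, s2, s3, s4} has 5 states.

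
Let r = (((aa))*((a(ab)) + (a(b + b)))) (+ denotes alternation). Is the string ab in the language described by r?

yes

Split as ε·ab: ((aa))* matches ε and ((a(ab))+(a(b+b))) matches ab.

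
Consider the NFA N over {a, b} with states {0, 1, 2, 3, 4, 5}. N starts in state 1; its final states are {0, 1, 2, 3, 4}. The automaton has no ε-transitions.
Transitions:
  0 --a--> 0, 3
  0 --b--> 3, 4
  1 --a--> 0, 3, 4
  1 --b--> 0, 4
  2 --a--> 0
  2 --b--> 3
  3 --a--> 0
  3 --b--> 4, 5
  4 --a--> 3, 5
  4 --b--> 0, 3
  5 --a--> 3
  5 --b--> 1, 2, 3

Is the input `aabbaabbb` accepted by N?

accepted

Start: {1}
read a: {0, 3, 4}
read a: {0, 3, 5}
read b: {1, 2, 3, 4, 5}
read b: {0, 1, 2, 3, 4, 5}
read a: {0, 3, 4, 5}
read a: {0, 3, 5}
read b: {1, 2, 3, 4, 5}
read b: {0, 1, 2, 3, 4, 5}
read b: {0, 1, 2, 3, 4, 5}
Reachable ∩ accepting = {0, 1, 2, 3, 4} — nonempty.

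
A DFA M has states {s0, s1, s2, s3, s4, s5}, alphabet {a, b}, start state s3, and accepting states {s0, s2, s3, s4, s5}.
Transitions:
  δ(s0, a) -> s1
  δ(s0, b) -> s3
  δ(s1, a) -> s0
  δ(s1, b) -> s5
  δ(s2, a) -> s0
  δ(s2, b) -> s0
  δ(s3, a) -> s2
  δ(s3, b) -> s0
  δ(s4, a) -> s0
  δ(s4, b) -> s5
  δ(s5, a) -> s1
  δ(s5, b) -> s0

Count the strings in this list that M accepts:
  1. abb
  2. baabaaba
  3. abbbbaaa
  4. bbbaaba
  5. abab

4

abb: accepted
baabaaba: accepted
abbbbaaa: rejected
bbbaaba: accepted
abab: accepted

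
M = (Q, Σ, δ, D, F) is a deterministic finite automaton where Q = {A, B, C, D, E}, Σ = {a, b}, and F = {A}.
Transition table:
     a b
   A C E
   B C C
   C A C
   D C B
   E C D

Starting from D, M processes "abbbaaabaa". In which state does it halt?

A

D --a--> C
C --b--> C
C --b--> C
C --b--> C
C --a--> A
A --a--> C
C --a--> A
A --b--> E
E --a--> C
C --a--> A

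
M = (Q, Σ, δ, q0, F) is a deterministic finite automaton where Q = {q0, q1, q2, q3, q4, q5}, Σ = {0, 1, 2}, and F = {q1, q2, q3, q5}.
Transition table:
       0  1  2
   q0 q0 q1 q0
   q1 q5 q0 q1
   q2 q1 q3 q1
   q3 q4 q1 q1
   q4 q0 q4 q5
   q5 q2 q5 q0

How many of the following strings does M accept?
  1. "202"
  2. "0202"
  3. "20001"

1

"202": rejected
"0202": rejected
"20001": accepted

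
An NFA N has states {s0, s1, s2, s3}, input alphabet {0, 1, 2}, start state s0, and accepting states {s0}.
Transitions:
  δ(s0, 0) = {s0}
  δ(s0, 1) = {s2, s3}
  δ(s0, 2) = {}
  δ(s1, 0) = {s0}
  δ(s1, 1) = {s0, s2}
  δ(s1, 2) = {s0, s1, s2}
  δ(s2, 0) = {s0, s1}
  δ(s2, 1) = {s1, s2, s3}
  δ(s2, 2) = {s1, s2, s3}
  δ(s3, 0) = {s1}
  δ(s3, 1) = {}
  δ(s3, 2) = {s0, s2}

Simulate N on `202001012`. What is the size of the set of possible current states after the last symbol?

Start: {s0}
read 2: {}
The reachable set is empty and stays empty for the remaining 8 symbols.
Final reachable set {} has 0 states.

0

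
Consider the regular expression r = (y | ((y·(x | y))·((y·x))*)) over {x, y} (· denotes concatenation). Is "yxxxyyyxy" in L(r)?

Neither y nor ((y·(x|y))·((y·x))*) matches yxxxyyyxy.

no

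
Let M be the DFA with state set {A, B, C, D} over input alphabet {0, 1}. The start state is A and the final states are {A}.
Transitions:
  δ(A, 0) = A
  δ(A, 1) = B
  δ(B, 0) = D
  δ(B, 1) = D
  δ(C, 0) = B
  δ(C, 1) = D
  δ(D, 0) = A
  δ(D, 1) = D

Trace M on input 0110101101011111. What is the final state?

D

A --0--> A
A --1--> B
B --1--> D
D --0--> A
A --1--> B
B --0--> D
D --1--> D
D --1--> D
D --0--> A
A --1--> B
B --0--> D
D --1--> D
D --1--> D
D --1--> D
D --1--> D
D --1--> D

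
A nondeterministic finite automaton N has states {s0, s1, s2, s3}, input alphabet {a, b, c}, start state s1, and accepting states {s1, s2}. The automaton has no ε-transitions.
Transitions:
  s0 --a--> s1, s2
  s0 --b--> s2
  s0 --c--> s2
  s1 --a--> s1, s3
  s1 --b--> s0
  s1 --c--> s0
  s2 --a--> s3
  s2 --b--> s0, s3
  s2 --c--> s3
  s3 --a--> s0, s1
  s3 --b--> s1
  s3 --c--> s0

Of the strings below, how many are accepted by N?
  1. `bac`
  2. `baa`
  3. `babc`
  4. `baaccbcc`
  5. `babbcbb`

`bac`: rejected
`baa`: accepted
`babc`: accepted
`baaccbcc`: accepted
`babbcbb`: rejected

3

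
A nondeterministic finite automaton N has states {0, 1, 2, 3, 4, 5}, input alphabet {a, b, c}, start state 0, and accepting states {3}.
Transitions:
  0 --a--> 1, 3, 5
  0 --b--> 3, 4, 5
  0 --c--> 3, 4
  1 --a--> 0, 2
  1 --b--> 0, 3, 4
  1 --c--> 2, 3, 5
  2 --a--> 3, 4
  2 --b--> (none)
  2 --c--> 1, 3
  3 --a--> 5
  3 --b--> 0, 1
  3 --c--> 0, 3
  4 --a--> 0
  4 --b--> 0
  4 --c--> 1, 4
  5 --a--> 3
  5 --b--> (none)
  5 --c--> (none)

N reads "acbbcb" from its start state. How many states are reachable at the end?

Start: {0}
read a: {1, 3, 5}
read c: {0, 2, 3, 5}
read b: {0, 1, 3, 4, 5}
read b: {0, 1, 3, 4, 5}
read c: {0, 1, 2, 3, 4, 5}
read b: {0, 1, 3, 4, 5}
Final reachable set {0, 1, 3, 4, 5} has 5 states.

5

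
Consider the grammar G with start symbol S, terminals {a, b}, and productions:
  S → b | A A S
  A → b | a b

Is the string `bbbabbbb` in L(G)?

yes

S ⇒ AAS ⇒ bAS ⇒ bbS ⇒ bbAAS ⇒ bbbAS ⇒ bbbabS ⇒ bbbabAAS ⇒ bbbabbAS ⇒ bbbabbbS ⇒ bbbabbbb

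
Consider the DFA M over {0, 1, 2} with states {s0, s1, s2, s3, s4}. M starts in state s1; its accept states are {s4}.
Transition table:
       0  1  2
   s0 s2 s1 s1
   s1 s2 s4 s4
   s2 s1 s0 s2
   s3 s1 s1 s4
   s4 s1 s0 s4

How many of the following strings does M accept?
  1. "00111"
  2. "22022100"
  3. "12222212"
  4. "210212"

0

"00111": rejected
"22022100": rejected
"12222212": rejected
"210212": rejected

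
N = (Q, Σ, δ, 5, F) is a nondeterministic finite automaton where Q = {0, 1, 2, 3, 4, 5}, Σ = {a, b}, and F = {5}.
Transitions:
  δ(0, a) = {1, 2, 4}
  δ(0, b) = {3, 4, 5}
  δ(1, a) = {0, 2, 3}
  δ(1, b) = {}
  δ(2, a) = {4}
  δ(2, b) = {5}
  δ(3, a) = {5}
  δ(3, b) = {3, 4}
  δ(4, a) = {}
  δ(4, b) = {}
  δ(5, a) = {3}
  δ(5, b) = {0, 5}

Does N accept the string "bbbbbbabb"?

Start: {5}
read b: {0, 5}
read b: {0, 3, 4, 5}
read b: {0, 3, 4, 5}
read b: {0, 3, 4, 5}
read b: {0, 3, 4, 5}
read b: {0, 3, 4, 5}
read a: {1, 2, 3, 4, 5}
read b: {0, 3, 4, 5}
read b: {0, 3, 4, 5}
Reachable ∩ accepting = {5} — nonempty.

accepted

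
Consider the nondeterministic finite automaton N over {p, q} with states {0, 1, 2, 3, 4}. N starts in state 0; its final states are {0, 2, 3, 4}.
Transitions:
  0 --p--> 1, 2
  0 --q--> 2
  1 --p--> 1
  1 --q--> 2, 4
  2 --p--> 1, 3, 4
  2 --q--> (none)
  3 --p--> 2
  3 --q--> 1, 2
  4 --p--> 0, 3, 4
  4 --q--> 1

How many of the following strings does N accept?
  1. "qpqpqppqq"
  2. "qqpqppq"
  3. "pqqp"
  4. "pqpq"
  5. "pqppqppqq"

"qpqpqppqq": accepted
"qqpqppq": rejected
"pqqp": rejected
"pqpq": accepted
"pqppqppqq": accepted

3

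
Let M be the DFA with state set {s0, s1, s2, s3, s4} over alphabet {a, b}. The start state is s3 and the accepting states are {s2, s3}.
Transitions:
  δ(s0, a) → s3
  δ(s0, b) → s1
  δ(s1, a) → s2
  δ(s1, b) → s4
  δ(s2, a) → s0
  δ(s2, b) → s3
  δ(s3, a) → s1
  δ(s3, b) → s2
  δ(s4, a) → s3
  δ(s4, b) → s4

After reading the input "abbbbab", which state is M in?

s2

s3 --a--> s1
s1 --b--> s4
s4 --b--> s4
s4 --b--> s4
s4 --b--> s4
s4 --a--> s3
s3 --b--> s2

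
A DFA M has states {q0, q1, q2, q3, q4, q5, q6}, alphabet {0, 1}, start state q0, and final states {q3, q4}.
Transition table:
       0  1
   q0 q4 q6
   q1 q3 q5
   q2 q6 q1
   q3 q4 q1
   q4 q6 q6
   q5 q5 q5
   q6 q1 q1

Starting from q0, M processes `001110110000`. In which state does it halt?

q5

q0 --0--> q4
q4 --0--> q6
q6 --1--> q1
q1 --1--> q5
q5 --1--> q5
q5 --0--> q5
q5 --1--> q5
q5 --1--> q5
q5 --0--> q5
q5 --0--> q5
q5 --0--> q5
q5 --0--> q5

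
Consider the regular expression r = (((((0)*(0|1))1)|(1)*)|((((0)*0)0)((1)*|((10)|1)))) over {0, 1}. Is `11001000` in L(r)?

Neither ((((0)*(0|1))1)|(1)*) nor ((((0)*0)0)((1)*|((10)|1))) matches 11001000.

no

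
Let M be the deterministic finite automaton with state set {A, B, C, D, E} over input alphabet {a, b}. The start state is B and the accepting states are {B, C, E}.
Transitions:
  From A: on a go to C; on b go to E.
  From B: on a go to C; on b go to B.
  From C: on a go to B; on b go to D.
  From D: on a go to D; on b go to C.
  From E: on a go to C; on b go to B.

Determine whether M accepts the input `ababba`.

B --a--> C
C --b--> D
D --a--> D
D --b--> C
C --b--> D
D --a--> D
End in state D, which is not an accepting state.

rejected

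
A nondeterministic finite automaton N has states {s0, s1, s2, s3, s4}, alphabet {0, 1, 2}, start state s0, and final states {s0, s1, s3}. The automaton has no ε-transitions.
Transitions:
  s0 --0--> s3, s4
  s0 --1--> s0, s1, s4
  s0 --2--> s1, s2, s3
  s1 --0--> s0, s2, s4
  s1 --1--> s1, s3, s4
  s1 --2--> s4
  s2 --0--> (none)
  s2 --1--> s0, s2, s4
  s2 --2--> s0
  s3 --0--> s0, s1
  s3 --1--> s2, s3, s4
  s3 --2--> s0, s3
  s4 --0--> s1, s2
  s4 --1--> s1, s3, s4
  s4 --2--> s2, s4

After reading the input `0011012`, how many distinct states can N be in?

Start: {s0}
read 0: {s3, s4}
read 0: {s0, s1, s2}
read 1: {s0, s1, s2, s3, s4}
read 1: {s0, s1, s2, s3, s4}
read 0: {s0, s1, s2, s3, s4}
read 1: {s0, s1, s2, s3, s4}
read 2: {s0, s1, s2, s3, s4}
Final reachable set {s0, s1, s2, s3, s4} has 5 states.

5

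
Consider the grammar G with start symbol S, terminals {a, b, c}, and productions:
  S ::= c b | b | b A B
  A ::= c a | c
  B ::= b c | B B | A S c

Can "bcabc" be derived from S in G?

S ⇒ bAB ⇒ bcaB ⇒ bcabc

yes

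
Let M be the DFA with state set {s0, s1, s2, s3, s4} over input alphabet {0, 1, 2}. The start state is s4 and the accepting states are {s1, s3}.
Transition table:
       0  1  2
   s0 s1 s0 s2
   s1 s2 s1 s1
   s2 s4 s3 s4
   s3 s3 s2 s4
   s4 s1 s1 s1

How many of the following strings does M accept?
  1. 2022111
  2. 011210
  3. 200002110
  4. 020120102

2022111: accepted
011210: rejected
200002110: rejected
020120102: rejected

1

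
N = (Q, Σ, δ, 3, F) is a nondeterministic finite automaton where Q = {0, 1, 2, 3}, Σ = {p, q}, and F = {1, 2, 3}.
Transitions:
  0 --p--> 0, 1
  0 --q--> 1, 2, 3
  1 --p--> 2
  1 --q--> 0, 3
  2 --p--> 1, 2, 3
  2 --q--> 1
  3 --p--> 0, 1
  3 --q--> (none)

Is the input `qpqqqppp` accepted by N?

rejected

Start: {3}
read q: {}
The reachable set is empty and stays empty for the remaining 7 symbols.
Reachable ∩ accepting = {} — empty.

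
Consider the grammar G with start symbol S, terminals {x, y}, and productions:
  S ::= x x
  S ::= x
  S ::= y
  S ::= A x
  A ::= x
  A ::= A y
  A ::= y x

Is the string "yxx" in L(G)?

S ⇒ Ax ⇒ yxx

yes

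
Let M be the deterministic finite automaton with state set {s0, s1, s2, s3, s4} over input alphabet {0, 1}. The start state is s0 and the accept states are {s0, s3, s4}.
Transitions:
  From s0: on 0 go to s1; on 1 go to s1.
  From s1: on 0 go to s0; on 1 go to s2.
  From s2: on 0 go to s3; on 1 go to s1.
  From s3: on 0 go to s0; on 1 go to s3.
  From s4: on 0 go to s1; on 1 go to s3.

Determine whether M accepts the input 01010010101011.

rejected

s0 --0--> s1
s1 --1--> s2
s2 --0--> s3
s3 --1--> s3
s3 --0--> s0
s0 --0--> s1
s1 --1--> s2
s2 --0--> s3
s3 --1--> s3
s3 --0--> s0
s0 --1--> s1
s1 --0--> s0
s0 --1--> s1
s1 --1--> s2
End in state s2, which is not an accepting state.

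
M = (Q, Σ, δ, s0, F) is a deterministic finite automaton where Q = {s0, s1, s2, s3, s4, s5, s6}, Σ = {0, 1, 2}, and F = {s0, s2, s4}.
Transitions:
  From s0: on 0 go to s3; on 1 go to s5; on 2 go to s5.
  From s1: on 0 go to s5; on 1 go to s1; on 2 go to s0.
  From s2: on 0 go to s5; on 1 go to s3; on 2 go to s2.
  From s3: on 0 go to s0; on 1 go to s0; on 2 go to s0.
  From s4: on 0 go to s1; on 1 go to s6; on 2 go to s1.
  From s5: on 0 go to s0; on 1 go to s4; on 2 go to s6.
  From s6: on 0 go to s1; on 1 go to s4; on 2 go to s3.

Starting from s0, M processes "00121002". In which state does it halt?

s0 --0--> s3
s3 --0--> s0
s0 --1--> s5
s5 --2--> s6
s6 --1--> s4
s4 --0--> s1
s1 --0--> s5
s5 --2--> s6

s6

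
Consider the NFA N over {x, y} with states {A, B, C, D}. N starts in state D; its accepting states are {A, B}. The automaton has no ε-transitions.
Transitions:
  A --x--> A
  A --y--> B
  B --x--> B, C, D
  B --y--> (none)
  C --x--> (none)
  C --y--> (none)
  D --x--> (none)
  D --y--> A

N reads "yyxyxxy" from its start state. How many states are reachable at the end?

1

Start: {D}
read y: {A}
read y: {B}
read x: {B, C, D}
read y: {A}
read x: {A}
read x: {A}
read y: {B}
Final reachable set {B} has 1 state.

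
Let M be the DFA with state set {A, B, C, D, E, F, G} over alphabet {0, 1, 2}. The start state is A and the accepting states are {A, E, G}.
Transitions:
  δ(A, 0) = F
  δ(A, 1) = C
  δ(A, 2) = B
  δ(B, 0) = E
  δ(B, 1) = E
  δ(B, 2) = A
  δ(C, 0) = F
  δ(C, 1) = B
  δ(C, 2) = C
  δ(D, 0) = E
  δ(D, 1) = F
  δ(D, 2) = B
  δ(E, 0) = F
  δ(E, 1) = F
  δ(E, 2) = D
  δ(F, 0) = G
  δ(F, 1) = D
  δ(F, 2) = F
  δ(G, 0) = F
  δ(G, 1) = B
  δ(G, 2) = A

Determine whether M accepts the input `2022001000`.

accepted

A --2--> B
B --0--> E
E --2--> D
D --2--> B
B --0--> E
E --0--> F
F --1--> D
D --0--> E
E --0--> F
F --0--> G
End in state G, which is an accepting state.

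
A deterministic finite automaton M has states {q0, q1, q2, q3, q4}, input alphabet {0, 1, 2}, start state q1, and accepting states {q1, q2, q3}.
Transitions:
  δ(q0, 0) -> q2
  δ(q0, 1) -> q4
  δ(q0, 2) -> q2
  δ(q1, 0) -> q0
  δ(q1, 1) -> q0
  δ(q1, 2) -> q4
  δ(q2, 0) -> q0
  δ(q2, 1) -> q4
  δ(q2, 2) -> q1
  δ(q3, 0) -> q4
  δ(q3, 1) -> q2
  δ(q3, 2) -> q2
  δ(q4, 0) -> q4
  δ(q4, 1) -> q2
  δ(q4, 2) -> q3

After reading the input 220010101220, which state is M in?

q4

q1 --2--> q4
q4 --2--> q3
q3 --0--> q4
q4 --0--> q4
q4 --1--> q2
q2 --0--> q0
q0 --1--> q4
q4 --0--> q4
q4 --1--> q2
q2 --2--> q1
q1 --2--> q4
q4 --0--> q4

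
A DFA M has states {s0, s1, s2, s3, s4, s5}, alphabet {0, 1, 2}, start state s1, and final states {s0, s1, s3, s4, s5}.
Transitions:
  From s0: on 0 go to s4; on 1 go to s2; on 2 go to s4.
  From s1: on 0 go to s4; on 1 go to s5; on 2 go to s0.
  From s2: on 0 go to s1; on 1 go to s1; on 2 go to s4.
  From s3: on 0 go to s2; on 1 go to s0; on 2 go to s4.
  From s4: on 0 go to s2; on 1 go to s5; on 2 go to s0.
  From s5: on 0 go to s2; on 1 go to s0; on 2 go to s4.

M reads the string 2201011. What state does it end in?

s0

s1 --2--> s0
s0 --2--> s4
s4 --0--> s2
s2 --1--> s1
s1 --0--> s4
s4 --1--> s5
s5 --1--> s0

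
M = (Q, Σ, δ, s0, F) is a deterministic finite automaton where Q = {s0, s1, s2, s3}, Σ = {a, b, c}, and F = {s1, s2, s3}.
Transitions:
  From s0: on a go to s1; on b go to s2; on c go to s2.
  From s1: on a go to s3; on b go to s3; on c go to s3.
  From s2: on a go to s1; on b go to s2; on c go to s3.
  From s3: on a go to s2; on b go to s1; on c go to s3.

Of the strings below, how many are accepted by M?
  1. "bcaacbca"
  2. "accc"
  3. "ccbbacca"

"bcaacbca": accepted
"accc": accepted
"ccbbacca": accepted

3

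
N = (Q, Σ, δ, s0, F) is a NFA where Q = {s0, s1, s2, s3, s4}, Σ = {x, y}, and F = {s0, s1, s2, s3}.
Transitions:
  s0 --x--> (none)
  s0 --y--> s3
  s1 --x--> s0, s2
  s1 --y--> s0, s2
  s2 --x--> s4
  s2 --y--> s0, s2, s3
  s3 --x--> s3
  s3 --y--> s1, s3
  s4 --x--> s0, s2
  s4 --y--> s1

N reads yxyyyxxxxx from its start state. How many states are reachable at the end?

4

Start: {s0}
read y: {s3}
read x: {s3}
read y: {s1, s3}
read y: {s0, s1, s2, s3}
read y: {s0, s1, s2, s3}
read x: {s0, s2, s3, s4}
read x: {s0, s2, s3, s4}
read x: {s0, s2, s3, s4}
read x: {s0, s2, s3, s4}
read x: {s0, s2, s3, s4}
Final reachable set {s0, s2, s3, s4} has 4 states.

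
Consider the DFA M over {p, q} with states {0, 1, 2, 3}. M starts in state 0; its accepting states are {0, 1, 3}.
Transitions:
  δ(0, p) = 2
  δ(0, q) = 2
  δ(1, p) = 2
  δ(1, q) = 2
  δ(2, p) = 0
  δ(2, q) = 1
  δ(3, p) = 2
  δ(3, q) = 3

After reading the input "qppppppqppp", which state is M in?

2

0 --q--> 2
2 --p--> 0
0 --p--> 2
2 --p--> 0
0 --p--> 2
2 --p--> 0
0 --p--> 2
2 --q--> 1
1 --p--> 2
2 --p--> 0
0 --p--> 2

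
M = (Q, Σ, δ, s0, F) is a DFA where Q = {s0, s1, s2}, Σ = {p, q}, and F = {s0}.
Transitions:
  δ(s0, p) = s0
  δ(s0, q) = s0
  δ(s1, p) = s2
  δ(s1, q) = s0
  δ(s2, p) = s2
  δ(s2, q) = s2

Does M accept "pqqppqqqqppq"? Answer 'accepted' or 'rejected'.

accepted

s0 --p--> s0
s0 --q--> s0
s0 --q--> s0
s0 --p--> s0
s0 --p--> s0
s0 --q--> s0
s0 --q--> s0
s0 --q--> s0
s0 --q--> s0
s0 --p--> s0
s0 --p--> s0
s0 --q--> s0
End in state s0, which is an accepting state.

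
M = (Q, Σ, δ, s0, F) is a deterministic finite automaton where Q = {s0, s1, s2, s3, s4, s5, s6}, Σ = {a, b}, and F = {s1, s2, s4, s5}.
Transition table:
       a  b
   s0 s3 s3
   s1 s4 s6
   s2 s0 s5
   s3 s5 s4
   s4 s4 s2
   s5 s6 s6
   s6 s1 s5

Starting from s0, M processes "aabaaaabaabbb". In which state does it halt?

s0 --a--> s3
s3 --a--> s5
s5 --b--> s6
s6 --a--> s1
s1 --a--> s4
s4 --a--> s4
s4 --a--> s4
s4 --b--> s2
s2 --a--> s0
s0 --a--> s3
s3 --b--> s4
s4 --b--> s2
s2 --b--> s5

s5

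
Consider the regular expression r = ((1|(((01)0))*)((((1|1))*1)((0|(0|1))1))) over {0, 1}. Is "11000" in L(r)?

no

No split of 11000 into u·v has (1|(((01)0))*) matching u and ((((1|1))*1)((0|(0|1))1)) matching v.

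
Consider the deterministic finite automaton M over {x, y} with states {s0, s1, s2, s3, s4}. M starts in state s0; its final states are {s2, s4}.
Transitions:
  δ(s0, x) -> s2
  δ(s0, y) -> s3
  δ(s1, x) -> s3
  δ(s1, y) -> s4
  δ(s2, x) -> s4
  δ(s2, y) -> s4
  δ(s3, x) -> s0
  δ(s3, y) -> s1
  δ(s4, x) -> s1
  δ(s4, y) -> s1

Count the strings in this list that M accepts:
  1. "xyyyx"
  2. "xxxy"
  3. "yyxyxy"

1

"xyyyx": rejected
"xxxy": accepted
"yyxyxy": rejected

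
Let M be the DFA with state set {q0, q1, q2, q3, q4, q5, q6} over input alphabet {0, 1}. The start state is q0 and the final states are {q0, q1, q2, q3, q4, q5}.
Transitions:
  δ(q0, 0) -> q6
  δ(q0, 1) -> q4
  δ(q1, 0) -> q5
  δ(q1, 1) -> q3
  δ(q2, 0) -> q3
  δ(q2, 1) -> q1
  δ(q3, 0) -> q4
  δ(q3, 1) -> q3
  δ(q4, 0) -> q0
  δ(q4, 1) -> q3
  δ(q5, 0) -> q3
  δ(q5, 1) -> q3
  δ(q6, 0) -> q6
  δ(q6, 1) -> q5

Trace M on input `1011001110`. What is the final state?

q0 --1--> q4
q4 --0--> q0
q0 --1--> q4
q4 --1--> q3
q3 --0--> q4
q4 --0--> q0
q0 --1--> q4
q4 --1--> q3
q3 --1--> q3
q3 --0--> q4

q4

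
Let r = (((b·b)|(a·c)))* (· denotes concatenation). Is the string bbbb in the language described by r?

Split into 2 pieces bb · bb; each matches ((b·b)|(a·c)).

yes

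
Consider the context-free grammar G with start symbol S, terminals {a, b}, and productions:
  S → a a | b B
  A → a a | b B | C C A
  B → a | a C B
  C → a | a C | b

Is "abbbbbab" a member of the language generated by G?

no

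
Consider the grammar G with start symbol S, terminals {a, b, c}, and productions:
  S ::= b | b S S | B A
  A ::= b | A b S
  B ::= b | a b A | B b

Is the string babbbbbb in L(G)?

S ⇒ bSS ⇒ bBAS ⇒ babAAS ⇒ babbAS ⇒ babbbS ⇒ babbbbSS ⇒ babbbbbS ⇒ babbbbbb

yes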